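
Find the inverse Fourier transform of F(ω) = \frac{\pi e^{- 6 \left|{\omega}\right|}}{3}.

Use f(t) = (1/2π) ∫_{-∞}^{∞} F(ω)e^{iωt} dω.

f(t) = \frac{2}{t^{2} + 36}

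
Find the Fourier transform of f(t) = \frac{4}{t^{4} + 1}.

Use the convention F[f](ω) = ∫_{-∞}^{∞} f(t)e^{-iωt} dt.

F(ω) = 4 \pi e^{- \frac{\sqrt{2} \left|{\omega}\right|}{2}} \sin{\left(\frac{\sqrt{2} \left|{\omega}\right|}{2} + \frac{\pi}{4} \right)}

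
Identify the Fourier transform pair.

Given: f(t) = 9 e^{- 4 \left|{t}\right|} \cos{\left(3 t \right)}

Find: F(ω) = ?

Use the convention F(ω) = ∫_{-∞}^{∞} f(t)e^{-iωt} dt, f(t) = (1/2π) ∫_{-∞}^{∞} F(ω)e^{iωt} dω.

F(ω) = \frac{72 \left(\omega^{2} + 25\right)}{\omega^{4} + 14 \omega^{2} + 625}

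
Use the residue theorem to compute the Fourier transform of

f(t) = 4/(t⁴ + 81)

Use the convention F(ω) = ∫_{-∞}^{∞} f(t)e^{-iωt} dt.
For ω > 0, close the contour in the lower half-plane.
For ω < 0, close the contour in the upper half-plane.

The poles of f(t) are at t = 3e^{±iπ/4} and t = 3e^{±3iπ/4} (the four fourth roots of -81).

Let g(z) = f(z)e^{-iωz}; for large |z| the factor e^{-iωz} decays in the lower half-plane when ω > 0 and in the upper half-plane when ω < 0.

Case ω > 0 (lower half-plane, clockwise contour ⇒ F(ω) = -2πi·ΣRes):
  Res_{z = - \frac{3 \sqrt{2}}{2} - \frac{3 \sqrt{2} i}{2}} g(z) = \frac{\sqrt{2} i \left(1 - i\right) e^{\frac{3 \sqrt{2} \omega \left(-1 + i\right)}{2}}}{54}
  Res_{z = \frac{3 \sqrt{2}}{2} - \frac{3 \sqrt{2} i}{2}} g(z) = \frac{\sqrt{2} i \left(1 + i\right) e^{- \frac{3 \sqrt{2} \omega \left(1 + i\right)}{2}}}{54}
  F(ω) = -2πi·ΣRes = \frac{\sqrt{2} \pi \left(\left(1 - i\right) e^{3 \sqrt{2} i \omega} + 1 + i\right) e^{- \frac{3 \sqrt{2} \omega \left(1 + i\right)}{2}}}{27} = \frac{4 \pi e^{- \frac{3 \sqrt{2} \omega}{2}} \sin{\left(\frac{3 \sqrt{2} \omega}{2} + \frac{\pi}{4} \right)}}{27}

Case ω < 0 (upper half-plane, counterclockwise contour ⇒ F(ω) = +2πi·ΣRes):
  Res_{z = \frac{3 \sqrt{2}}{2} + \frac{3 \sqrt{2} i}{2}} g(z) = \frac{\sqrt{2} i \left(-1 + i\right) e^{\frac{3 \sqrt{2} \omega \left(1 - i\right)}{2}}}{54}
  Res_{z = - \frac{3 \sqrt{2}}{2} + \frac{3 \sqrt{2} i}{2}} g(z) = \frac{\sqrt{2} \left(1 - i\right) e^{\frac{3 \sqrt{2} \omega \left(1 + i\right)}{2}}}{54}
  F(ω) = 2πi·ΣRes = - \frac{\sqrt{2} i \pi \left(i \left(1 - i\right) e^{\frac{3 \sqrt{2} \omega \left(1 - i\right)}{2}} - \left(1 - i\right) e^{\frac{3 \sqrt{2} \omega \left(1 + i\right)}{2}}\right)}{27} = \frac{4 \pi e^{\frac{3 \sqrt{2} \omega}{2}} \cos{\left(\frac{3 \sqrt{2} \omega}{2} + \frac{\pi}{4} \right)}}{27}

Both cases combine into a single formula in |ω|:

F(ω) = \frac{4 \pi e^{- \frac{3 \sqrt{2} \left|{\omega}\right|}{2}} \sin{\left(\frac{3 \sqrt{2} \left|{\omega}\right|}{2} + \frac{\pi}{4} \right)}}{27}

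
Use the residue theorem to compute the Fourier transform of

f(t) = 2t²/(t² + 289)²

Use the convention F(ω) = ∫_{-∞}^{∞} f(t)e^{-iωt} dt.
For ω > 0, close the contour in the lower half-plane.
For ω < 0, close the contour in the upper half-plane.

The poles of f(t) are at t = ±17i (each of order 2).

Let g(z) = f(z)e^{-iωz}; for large |z| the factor e^{-iωz} decays in the lower half-plane when ω > 0 and in the upper half-plane when ω < 0.

Case ω > 0 (lower half-plane, clockwise contour ⇒ F(ω) = -2πi·ΣRes):
  Res_{z = - 17 i} g(z) = \frac{i \left(1 - 17 \omega\right) e^{- 17 \omega}}{34} (pole of order 2)
  F(ω) = -2πi·ΣRes = \frac{\pi \left(1 - 17 \omega\right) e^{- 17 \omega}}{17}

Case ω < 0 (upper half-plane, counterclockwise contour ⇒ F(ω) = +2πi·ΣRes):
  Res_{z = 17 i} g(z) = \frac{i \left(- 17 \omega - 1\right) e^{17 \omega}}{34} (pole of order 2)
  F(ω) = 2πi·ΣRes = \frac{\pi \left(17 \omega + 1\right) e^{17 \omega}}{17}

Both cases combine into a single formula in |ω|:

F(ω) = \frac{\pi \left(1 - 17 \left|{\omega}\right|\right) e^{- 17 \left|{\omega}\right|}}{17}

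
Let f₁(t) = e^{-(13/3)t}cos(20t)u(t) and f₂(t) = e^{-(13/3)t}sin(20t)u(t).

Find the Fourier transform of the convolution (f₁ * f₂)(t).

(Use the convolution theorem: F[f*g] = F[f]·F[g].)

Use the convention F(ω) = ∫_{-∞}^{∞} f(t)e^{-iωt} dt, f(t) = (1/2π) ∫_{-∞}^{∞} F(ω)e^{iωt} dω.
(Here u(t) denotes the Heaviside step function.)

F[f₁*f₂](ω) = \frac{540 \left(3 i \omega + 13\right)}{\left(\left(3 i \omega + 13\right)^{2} + 3600\right)^{2}}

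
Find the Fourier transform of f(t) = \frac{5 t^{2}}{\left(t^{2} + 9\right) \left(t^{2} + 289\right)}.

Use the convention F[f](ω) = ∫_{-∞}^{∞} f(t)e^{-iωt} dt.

F(ω) = \frac{\pi \left(17 - 3 e^{14 \left|{\omega}\right|}\right) e^{- 17 \left|{\omega}\right|}}{56}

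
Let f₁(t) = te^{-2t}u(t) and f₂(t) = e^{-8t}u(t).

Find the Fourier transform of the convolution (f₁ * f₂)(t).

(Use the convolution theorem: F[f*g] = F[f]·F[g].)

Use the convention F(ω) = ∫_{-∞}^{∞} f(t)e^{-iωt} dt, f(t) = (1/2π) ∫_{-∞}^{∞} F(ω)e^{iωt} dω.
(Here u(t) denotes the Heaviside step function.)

F[f₁*f₂](ω) = \frac{1}{\left(i \omega + 2\right)^{2} \left(i \omega + 8\right)}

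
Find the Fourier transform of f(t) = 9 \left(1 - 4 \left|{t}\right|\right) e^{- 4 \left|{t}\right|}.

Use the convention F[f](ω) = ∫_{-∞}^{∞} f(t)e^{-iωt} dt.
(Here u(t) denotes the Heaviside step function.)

F(ω) = \frac{144 \omega^{2}}{\left(\omega^{2} + 16\right)^{2}}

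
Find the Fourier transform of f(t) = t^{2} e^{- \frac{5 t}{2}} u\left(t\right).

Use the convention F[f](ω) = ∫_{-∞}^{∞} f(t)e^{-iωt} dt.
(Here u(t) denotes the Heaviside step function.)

F(ω) = \frac{16}{\left(2 i \omega + 5\right)^{3}}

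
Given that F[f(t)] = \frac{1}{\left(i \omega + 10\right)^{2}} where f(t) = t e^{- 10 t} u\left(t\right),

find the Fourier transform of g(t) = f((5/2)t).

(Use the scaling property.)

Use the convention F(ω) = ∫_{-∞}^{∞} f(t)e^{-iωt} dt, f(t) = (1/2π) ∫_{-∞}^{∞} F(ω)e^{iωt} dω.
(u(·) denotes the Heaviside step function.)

F[g](ω) = \frac{5}{2 \left(i \omega + 25\right)^{2}}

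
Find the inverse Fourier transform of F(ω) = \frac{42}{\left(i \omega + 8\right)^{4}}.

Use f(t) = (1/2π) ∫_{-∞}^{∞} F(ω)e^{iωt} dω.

f(t) = 7 t^{3} e^{- 8 t} u\left(t\right)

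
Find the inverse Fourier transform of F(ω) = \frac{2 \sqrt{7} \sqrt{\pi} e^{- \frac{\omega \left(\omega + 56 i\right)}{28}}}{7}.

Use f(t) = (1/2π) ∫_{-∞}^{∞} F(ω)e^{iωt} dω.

f(t) = 2 e^{- 7 \left(t - 2\right)^{2}}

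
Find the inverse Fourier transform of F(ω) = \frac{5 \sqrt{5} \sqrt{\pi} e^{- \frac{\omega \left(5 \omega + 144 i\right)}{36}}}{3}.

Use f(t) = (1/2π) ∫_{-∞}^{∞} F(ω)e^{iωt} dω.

f(t) = 5 e^{- \frac{9 \left(t - 4\right)^{2}}{5}}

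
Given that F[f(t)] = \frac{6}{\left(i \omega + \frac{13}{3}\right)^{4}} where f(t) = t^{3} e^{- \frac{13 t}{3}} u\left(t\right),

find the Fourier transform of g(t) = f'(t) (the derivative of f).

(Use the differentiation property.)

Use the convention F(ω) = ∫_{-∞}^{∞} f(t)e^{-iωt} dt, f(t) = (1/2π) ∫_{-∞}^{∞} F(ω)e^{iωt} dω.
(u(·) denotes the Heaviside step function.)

F[g](ω) = \frac{486 i \omega}{\left(3 i \omega + 13\right)^{4}}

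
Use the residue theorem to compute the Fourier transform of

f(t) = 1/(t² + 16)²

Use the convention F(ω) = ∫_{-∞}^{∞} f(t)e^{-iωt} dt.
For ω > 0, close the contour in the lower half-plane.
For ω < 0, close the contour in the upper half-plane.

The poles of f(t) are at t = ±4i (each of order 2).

Let g(z) = f(z)e^{-iωz}; for large |z| the factor e^{-iωz} decays in the lower half-plane when ω > 0 and in the upper half-plane when ω < 0.

Case ω > 0 (lower half-plane, clockwise contour ⇒ F(ω) = -2πi·ΣRes):
  Res_{z = - 4 i} g(z) = \frac{i \left(4 \omega + 1\right) e^{- 4 \omega}}{256} (pole of order 2)
  F(ω) = -2πi·ΣRes = \frac{\pi \left(4 \omega + 1\right) e^{- 4 \omega}}{128}

Case ω < 0 (upper half-plane, counterclockwise contour ⇒ F(ω) = +2πi·ΣRes):
  Res_{z = 4 i} g(z) = \frac{i \left(4 \omega - 1\right) e^{4 \omega}}{256} (pole of order 2)
  F(ω) = 2πi·ΣRes = \frac{\pi \left(1 - 4 \omega\right) e^{4 \omega}}{128}

Both cases combine into a single formula in |ω|:

F(ω) = \frac{\pi \left(4 \left|{\omega}\right| + 1\right) e^{- 4 \left|{\omega}\right|}}{128}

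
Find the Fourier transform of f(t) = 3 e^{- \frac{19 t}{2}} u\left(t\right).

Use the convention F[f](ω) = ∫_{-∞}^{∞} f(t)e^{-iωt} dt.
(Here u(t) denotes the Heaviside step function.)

F(ω) = \frac{6}{2 i \omega + 19}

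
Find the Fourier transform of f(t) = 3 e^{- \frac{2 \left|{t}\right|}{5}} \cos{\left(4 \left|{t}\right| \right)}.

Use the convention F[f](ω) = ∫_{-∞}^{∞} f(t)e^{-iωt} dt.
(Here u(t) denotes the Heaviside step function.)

F(ω) = \frac{60 \left(25 \omega^{2} + 404\right)}{625 \omega^{4} - 19800 \omega^{2} + 163216}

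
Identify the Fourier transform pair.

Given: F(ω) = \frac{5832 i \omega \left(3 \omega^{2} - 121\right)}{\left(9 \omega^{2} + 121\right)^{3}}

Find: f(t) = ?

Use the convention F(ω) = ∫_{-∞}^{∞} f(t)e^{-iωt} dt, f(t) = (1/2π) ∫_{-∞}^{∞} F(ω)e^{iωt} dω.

f(t) = 6 t e^{- \frac{11 \left|{t}\right|}{3}} \left|{t}\right|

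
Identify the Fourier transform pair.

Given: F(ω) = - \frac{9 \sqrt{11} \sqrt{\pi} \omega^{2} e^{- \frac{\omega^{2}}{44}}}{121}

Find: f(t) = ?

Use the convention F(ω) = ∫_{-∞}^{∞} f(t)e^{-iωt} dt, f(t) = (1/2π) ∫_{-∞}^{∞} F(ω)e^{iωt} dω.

f(t) = 9 \left(44 t^{2} - 2\right) e^{- 11 t^{2}}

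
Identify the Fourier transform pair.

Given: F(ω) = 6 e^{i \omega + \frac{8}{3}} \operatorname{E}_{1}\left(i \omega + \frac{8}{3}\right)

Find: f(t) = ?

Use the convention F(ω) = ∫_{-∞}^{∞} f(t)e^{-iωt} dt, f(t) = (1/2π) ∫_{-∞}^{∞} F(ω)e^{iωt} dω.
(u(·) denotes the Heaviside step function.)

f(t) = \frac{6 e^{- \frac{8 t}{3}} u\left(t\right)}{t + 1}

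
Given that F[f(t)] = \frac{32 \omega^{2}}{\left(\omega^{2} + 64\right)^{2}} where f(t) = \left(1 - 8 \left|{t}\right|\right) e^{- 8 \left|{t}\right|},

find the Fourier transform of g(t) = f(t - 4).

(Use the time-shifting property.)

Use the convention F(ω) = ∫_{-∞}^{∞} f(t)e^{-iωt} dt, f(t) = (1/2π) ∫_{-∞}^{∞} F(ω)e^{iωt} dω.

F[g](ω) = \frac{32 \omega^{2} e^{- 4 i \omega}}{\left(\omega^{2} + 64\right)^{2}}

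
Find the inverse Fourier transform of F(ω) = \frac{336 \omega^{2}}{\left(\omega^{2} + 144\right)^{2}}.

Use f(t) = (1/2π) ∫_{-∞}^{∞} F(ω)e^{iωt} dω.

f(t) = 7 \left(1 - 12 \left|{t}\right|\right) e^{- 12 \left|{t}\right|}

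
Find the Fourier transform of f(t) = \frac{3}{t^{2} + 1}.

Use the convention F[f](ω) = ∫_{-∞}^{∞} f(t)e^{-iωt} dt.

F(ω) = 3 \pi e^{- \left|{\omega}\right|}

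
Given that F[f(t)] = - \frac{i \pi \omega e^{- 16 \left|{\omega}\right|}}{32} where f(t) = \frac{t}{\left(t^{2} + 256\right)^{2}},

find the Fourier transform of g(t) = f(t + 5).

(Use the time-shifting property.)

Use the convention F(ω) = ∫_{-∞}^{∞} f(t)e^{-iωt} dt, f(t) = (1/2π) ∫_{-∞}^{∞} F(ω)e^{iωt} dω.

F[g](ω) = - \frac{i \pi \omega e^{5 i \omega - 16 \left|{\omega}\right|}}{32}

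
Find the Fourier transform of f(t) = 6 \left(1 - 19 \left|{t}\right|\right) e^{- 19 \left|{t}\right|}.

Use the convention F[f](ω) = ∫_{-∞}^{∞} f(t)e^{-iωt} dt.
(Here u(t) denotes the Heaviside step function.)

F(ω) = \frac{456 \omega^{2}}{\left(\omega^{2} + 361\right)^{2}}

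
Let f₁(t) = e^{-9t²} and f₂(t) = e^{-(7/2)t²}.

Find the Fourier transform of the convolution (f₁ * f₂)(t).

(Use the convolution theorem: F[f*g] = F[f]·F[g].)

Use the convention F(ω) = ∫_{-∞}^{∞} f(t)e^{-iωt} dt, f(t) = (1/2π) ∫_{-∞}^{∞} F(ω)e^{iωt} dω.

F[f₁*f₂](ω) = \frac{\sqrt{14} \pi e^{- \frac{25 \omega^{2}}{252}}}{21}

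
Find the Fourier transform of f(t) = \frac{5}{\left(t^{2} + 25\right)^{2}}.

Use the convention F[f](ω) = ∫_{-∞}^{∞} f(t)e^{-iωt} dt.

F(ω) = \frac{\pi \left(5 \left|{\omega}\right| + 1\right) e^{- 5 \left|{\omega}\right|}}{50}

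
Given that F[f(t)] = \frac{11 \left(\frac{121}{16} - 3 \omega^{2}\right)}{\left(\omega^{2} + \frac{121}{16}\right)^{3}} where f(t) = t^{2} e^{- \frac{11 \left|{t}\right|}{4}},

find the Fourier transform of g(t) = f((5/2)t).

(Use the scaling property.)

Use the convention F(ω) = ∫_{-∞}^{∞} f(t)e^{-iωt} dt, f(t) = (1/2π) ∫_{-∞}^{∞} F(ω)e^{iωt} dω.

F[g](ω) = \frac{704000 \left(3025 - 192 \omega^{2}\right)}{\left(64 \omega^{2} + 3025\right)^{3}}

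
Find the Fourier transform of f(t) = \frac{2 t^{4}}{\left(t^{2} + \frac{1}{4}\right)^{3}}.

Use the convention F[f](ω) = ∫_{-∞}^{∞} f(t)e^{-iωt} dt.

F(ω) = \frac{\pi \left(\omega^{2} - 10 \left|{\omega}\right| + 12\right) e^{- \frac{\left|{\omega}\right|}{2}}}{8}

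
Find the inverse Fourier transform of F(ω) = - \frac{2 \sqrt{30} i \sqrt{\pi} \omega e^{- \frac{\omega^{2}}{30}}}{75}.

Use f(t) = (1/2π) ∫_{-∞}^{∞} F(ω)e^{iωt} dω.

f(t) = 6 t e^{- \frac{15 t^{2}}{2}}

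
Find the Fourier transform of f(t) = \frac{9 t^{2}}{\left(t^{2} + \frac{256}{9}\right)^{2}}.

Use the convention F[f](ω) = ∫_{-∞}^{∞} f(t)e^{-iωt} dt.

F(ω) = \frac{9 \pi \left(3 - 16 \left|{\omega}\right|\right) e^{- \frac{16 \left|{\omega}\right|}{3}}}{32}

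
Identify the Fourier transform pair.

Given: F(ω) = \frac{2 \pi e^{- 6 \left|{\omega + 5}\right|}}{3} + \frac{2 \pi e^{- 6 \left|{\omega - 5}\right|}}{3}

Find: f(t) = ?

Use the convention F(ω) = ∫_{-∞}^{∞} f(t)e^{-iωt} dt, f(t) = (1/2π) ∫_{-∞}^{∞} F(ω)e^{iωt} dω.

f(t) = \frac{8 \cos{\left(5 t \right)}}{t^{2} + 36}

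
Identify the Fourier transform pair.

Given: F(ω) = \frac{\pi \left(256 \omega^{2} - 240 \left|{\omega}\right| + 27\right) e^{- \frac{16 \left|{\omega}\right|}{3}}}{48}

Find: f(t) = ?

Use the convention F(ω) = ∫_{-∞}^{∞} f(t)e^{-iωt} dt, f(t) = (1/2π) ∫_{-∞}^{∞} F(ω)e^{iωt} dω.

f(t) = \frac{8 t^{4}}{\left(t^{2} + \frac{256}{9}\right)^{3}}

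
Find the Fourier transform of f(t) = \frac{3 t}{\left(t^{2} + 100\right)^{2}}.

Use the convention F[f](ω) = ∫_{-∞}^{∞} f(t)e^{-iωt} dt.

F(ω) = - \frac{3 i \pi \omega e^{- 10 \left|{\omega}\right|}}{20}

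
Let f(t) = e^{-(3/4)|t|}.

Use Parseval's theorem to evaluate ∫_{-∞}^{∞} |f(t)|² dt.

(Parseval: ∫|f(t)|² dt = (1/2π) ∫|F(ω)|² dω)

∫|f(t)|² dt = \frac{4}{3}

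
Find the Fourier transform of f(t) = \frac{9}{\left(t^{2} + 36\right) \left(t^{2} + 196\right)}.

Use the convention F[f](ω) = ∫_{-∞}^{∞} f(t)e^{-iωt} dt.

F(ω) = \frac{3 \pi \left(7 e^{8 \left|{\omega}\right|} - 3\right) e^{- 14 \left|{\omega}\right|}}{2240}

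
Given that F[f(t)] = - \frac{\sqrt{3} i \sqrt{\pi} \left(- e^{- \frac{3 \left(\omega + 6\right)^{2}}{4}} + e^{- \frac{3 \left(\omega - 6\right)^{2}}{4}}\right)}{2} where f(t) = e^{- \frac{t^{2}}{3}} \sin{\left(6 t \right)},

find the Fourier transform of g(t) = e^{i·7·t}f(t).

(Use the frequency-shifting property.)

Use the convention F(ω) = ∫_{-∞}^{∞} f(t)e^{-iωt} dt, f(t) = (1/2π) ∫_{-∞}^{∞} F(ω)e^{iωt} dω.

F[g](ω) = \frac{\sqrt{3} i \sqrt{\pi} \left(- e^{18 \omega} + e^{126}\right) e^{- \frac{3 \omega^{2}}{4} + \frac{3 \omega}{2} - \frac{507}{4}}}{2}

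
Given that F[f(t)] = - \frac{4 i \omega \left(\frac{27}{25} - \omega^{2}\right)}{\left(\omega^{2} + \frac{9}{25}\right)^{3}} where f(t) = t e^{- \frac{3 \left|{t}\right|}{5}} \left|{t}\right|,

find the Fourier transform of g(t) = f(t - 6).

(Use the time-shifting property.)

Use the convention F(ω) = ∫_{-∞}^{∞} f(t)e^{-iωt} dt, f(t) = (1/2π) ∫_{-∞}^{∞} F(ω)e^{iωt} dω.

F[g](ω) = \frac{2500 i \omega \left(25 \omega^{2} - 27\right) e^{- 6 i \omega}}{\left(25 \omega^{2} + 9\right)^{3}}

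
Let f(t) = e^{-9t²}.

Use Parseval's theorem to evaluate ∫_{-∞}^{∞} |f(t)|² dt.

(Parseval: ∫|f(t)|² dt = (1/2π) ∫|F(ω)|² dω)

∫|f(t)|² dt = \frac{\sqrt{2} \sqrt{\pi}}{6}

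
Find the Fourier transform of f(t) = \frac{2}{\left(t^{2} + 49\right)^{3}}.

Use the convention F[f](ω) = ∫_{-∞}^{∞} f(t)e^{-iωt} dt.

F(ω) = \frac{\pi \left(49 \omega^{2} + 21 \left|{\omega}\right| + 3\right) e^{- 7 \left|{\omega}\right|}}{67228}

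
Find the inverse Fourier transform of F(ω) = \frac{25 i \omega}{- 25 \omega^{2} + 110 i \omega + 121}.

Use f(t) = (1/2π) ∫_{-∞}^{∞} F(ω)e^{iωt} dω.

f(t) = \left(1 - \frac{11 t}{5}\right) e^{- \frac{11 t}{5}} u\left(t\right)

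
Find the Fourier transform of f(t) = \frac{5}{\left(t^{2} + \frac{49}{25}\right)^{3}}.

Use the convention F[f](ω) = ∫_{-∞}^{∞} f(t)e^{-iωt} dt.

F(ω) = \frac{625 \pi \left(49 \omega^{2} + 105 \left|{\omega}\right| + 75\right) e^{- \frac{7 \left|{\omega}\right|}{5}}}{134456}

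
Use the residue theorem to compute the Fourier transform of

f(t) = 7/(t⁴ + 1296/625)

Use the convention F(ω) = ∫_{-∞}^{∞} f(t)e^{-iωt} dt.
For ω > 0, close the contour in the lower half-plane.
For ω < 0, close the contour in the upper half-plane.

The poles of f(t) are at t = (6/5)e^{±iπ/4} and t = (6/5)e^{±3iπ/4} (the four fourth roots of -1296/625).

Let g(z) = f(z)e^{-iωz}; for large |z| the factor e^{-iωz} decays in the lower half-plane when ω > 0 and in the upper half-plane when ω < 0.

Case ω > 0 (lower half-plane, clockwise contour ⇒ F(ω) = -2πi·ΣRes):
  Res_{z = - \frac{3 \sqrt{2}}{5} - \frac{3 \sqrt{2} i}{5}} g(z) = \frac{875 \sqrt{2} i \left(1 - i\right) e^{\frac{3 \sqrt{2} \omega \left(-1 + i\right)}{5}}}{1728}
  Res_{z = \frac{3 \sqrt{2}}{5} - \frac{3 \sqrt{2} i}{5}} g(z) = \frac{875 \sqrt{2} i \left(1 + i\right) e^{- \frac{3 \sqrt{2} \omega \left(1 + i\right)}{5}}}{1728}
  F(ω) = -2πi·ΣRes = \frac{875 \sqrt{2} \pi \left(1 - i\right) \left(e^{\frac{6 \sqrt{2} i \omega}{5}} + i\right) e^{- \frac{3 \sqrt{2} \omega \left(1 + i\right)}{5}}}{864} = \frac{875 \pi e^{- \frac{3 \sqrt{2} \omega}{5}} \sin{\left(\frac{3 \sqrt{2} \omega}{5} + \frac{\pi}{4} \right)}}{216}

Case ω < 0 (upper half-plane, counterclockwise contour ⇒ F(ω) = +2πi·ΣRes):
  Res_{z = \frac{3 \sqrt{2}}{5} + \frac{3 \sqrt{2} i}{5}} g(z) = \frac{875 \sqrt{2} i \left(-1 + i\right) e^{\frac{3 \sqrt{2} \omega \left(1 - i\right)}{5}}}{1728}
  Res_{z = - \frac{3 \sqrt{2}}{5} + \frac{3 \sqrt{2} i}{5}} g(z) = \frac{875 \sqrt{2} \left(1 - i\right) e^{\frac{3 \sqrt{2} \omega \left(1 + i\right)}{5}}}{1728}
  F(ω) = 2πi·ΣRes = - \frac{875 \sqrt{2} i \pi \left(i \left(1 - i\right) e^{\frac{3 \sqrt{2} \omega \left(1 - i\right)}{5}} - \left(1 - i\right) e^{\frac{3 \sqrt{2} \omega \left(1 + i\right)}{5}}\right)}{864} = \frac{875 \pi e^{\frac{3 \sqrt{2} \omega}{5}} \cos{\left(\frac{3 \sqrt{2} \omega}{5} + \frac{\pi}{4} \right)}}{216}

Both cases combine into a single formula in |ω|:

F(ω) = \frac{875 \pi e^{- \frac{3 \sqrt{2} \left|{\omega}\right|}{5}} \sin{\left(\frac{3 \sqrt{2} \left|{\omega}\right|}{5} + \frac{\pi}{4} \right)}}{216}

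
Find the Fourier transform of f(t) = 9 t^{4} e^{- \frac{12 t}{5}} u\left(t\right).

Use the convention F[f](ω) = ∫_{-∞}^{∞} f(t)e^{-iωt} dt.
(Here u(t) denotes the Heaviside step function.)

F(ω) = \frac{675000}{\left(5 i \omega + 12\right)^{5}}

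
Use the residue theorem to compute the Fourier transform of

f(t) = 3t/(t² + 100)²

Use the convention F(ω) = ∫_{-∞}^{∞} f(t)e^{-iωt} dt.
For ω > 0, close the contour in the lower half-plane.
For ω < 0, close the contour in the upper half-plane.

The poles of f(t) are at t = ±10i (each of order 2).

Let g(z) = f(z)e^{-iωz}; for large |z| the factor e^{-iωz} decays in the lower half-plane when ω > 0 and in the upper half-plane when ω < 0.

Case ω > 0 (lower half-plane, clockwise contour ⇒ F(ω) = -2πi·ΣRes):
  Res_{z = - 10 i} g(z) = \frac{3 \omega e^{- 10 \omega}}{40} (pole of order 2)
  F(ω) = -2πi·ΣRes = - \frac{3 i \pi \omega e^{- 10 \omega}}{20}

Case ω < 0 (upper half-plane, counterclockwise contour ⇒ F(ω) = +2πi·ΣRes):
  Res_{z = 10 i} g(z) = - \frac{3 \omega e^{10 \omega}}{40} (pole of order 2)
  F(ω) = 2πi·ΣRes = - \frac{3 i \pi \omega e^{10 \omega}}{20}

Both cases combine into a single formula in |ω|:

F(ω) = - \frac{3 i \pi \omega e^{- 10 \left|{\omega}\right|}}{20}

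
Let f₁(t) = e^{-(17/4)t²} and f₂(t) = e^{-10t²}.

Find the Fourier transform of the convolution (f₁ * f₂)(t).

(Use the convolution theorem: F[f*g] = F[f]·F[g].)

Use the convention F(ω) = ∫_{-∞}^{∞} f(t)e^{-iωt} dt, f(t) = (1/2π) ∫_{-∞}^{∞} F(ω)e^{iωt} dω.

F[f₁*f₂](ω) = \frac{\sqrt{170} \pi e^{- \frac{57 \omega^{2}}{680}}}{85}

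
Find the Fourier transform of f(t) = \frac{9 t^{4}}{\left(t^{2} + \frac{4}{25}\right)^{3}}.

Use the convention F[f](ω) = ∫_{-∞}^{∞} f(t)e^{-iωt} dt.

F(ω) = \frac{9 \pi \left(4 \omega^{2} - 50 \left|{\omega}\right| + 75\right) e^{- \frac{2 \left|{\omega}\right|}{5}}}{80}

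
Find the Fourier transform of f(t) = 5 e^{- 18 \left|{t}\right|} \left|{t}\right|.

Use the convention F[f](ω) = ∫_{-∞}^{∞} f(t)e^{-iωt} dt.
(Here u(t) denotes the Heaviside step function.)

F(ω) = \frac{10 \left(324 - \omega^{2}\right)}{\left(\omega^{2} + 324\right)^{2}}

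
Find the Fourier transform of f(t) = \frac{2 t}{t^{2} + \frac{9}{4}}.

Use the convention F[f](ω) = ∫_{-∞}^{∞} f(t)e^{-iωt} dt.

F(ω) = - 2 i \pi e^{- \frac{3 \left|{\omega}\right|}{2}} \operatorname{sign}{\left(\omega \right)}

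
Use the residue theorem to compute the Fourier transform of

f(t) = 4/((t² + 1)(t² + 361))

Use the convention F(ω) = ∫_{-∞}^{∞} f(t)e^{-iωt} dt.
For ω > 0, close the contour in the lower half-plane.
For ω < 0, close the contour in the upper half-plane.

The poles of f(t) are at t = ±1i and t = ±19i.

Let g(z) = f(z)e^{-iωz}; for large |z| the factor e^{-iωz} decays in the lower half-plane when ω > 0 and in the upper half-plane when ω < 0.

Case ω > 0 (lower half-plane, clockwise contour ⇒ F(ω) = -2πi·ΣRes):
  Res_{z = - i} g(z) = \frac{i e^{- \omega}}{180}
  Res_{z = - 19 i} g(z) = - \frac{i e^{- 19 \omega}}{3420}
  F(ω) = -2πi·ΣRes = \frac{\pi e^{- \omega}}{90} - \frac{\pi e^{- 19 \omega}}{1710}

Case ω < 0 (upper half-plane, counterclockwise contour ⇒ F(ω) = +2πi·ΣRes):
  Res_{z = i} g(z) = - \frac{i e^{\omega}}{180}
  Res_{z = 19 i} g(z) = \frac{i e^{19 \omega}}{3420}
  F(ω) = 2πi·ΣRes = \frac{\pi \left(19 - e^{18 \omega}\right) e^{\omega}}{1710}

Both cases combine into a single formula in |ω|:

F(ω) = \frac{\pi e^{- \left|{\omega}\right|}}{90} - \frac{\pi e^{- 19 \left|{\omega}\right|}}{1710}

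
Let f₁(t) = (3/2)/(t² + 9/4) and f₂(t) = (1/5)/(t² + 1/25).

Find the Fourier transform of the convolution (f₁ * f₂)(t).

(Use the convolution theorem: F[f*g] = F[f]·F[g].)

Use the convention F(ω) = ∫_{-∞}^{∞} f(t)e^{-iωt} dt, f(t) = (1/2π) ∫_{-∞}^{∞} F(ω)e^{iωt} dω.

F[f₁*f₂](ω) = \pi^{2} e^{- \frac{17 \left|{\omega}\right|}{10}}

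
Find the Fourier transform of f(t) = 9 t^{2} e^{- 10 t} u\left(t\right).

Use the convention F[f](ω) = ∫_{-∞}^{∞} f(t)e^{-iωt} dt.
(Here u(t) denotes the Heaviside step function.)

F(ω) = \frac{18}{\left(i \omega + 10\right)^{3}}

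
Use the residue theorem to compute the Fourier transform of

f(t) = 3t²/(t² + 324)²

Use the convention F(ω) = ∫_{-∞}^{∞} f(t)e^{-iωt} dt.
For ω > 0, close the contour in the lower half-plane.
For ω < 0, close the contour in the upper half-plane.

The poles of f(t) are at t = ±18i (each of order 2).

Let g(z) = f(z)e^{-iωz}; for large |z| the factor e^{-iωz} decays in the lower half-plane when ω > 0 and in the upper half-plane when ω < 0.

Case ω > 0 (lower half-plane, clockwise contour ⇒ F(ω) = -2πi·ΣRes):
  Res_{z = - 18 i} g(z) = \frac{i \left(1 - 18 \omega\right) e^{- 18 \omega}}{24} (pole of order 2)
  F(ω) = -2πi·ΣRes = \frac{\pi \left(1 - 18 \omega\right) e^{- 18 \omega}}{12}

Case ω < 0 (upper half-plane, counterclockwise contour ⇒ F(ω) = +2πi·ΣRes):
  Res_{z = 18 i} g(z) = \frac{i \left(- 18 \omega - 1\right) e^{18 \omega}}{24} (pole of order 2)
  F(ω) = 2πi·ΣRes = \frac{\pi \left(18 \omega + 1\right) e^{18 \omega}}{12}

Both cases combine into a single formula in |ω|:

F(ω) = \frac{\pi \left(1 - 18 \left|{\omega}\right|\right) e^{- 18 \left|{\omega}\right|}}{12}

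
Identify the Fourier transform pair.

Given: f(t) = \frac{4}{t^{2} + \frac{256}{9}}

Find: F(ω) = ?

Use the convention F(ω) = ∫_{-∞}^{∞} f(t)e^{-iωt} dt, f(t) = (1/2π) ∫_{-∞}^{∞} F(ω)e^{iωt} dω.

F(ω) = \frac{3 \pi e^{- \frac{16 \left|{\omega}\right|}{3}}}{4}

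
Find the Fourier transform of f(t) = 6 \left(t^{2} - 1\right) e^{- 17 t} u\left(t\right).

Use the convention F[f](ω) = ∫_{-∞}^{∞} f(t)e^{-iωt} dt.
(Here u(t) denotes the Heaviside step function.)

F(ω) = \frac{6 \left(2 i \omega - \left(i \omega + 17\right)^{3} + 34\right)}{\left(i \omega + 17\right)^{4}}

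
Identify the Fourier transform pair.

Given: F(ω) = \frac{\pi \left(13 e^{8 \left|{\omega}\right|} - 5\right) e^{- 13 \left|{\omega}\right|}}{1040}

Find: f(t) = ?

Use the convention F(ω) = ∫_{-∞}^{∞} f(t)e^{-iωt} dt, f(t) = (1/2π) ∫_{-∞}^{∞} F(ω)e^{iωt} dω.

f(t) = \frac{9}{\left(t^{2} + 25\right) \left(t^{2} + 169\right)}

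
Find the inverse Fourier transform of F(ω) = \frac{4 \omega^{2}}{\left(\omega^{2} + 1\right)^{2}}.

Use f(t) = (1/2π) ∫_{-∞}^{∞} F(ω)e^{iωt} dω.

f(t) = \left(1 - \left|{t}\right|\right) e^{- \left|{t}\right|}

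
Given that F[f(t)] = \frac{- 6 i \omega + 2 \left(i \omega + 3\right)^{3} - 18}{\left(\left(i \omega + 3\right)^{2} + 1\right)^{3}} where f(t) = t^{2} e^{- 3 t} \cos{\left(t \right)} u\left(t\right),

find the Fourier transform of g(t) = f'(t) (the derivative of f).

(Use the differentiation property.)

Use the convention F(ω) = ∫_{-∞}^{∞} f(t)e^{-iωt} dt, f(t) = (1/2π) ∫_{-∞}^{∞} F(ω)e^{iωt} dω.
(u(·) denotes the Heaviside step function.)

F[g](ω) = - \frac{2 i \omega \left(3 i \omega - \left(i \omega + 3\right)^{3} + 9\right)}{\left(\left(i \omega + 3\right)^{2} + 1\right)^{3}}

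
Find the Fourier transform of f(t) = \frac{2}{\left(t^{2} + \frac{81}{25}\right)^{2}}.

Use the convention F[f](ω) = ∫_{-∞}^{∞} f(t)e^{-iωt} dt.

F(ω) = \frac{25 \pi \left(9 \left|{\omega}\right| + 5\right) e^{- \frac{9 \left|{\omega}\right|}{5}}}{729}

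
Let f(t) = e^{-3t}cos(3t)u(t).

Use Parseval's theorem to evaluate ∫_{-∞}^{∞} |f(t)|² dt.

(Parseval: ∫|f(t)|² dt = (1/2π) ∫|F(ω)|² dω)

∫|f(t)|² dt = \frac{1}{8}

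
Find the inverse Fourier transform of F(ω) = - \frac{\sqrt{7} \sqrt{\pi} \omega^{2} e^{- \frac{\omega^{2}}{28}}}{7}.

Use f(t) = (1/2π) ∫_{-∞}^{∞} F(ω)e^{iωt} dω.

f(t) = 7 \left(28 t^{2} - 2\right) e^{- 7 t^{2}}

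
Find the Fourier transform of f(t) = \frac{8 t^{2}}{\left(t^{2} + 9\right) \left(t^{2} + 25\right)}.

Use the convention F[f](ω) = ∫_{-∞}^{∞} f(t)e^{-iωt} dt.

F(ω) = \frac{\pi \left(5 - 3 e^{2 \left|{\omega}\right|}\right) e^{- 5 \left|{\omega}\right|}}{2}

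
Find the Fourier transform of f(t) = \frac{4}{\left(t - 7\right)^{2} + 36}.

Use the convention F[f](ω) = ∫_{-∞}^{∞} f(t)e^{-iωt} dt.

F(ω) = \frac{2 \pi e^{- 7 i \omega - 6 \left|{\omega}\right|}}{3}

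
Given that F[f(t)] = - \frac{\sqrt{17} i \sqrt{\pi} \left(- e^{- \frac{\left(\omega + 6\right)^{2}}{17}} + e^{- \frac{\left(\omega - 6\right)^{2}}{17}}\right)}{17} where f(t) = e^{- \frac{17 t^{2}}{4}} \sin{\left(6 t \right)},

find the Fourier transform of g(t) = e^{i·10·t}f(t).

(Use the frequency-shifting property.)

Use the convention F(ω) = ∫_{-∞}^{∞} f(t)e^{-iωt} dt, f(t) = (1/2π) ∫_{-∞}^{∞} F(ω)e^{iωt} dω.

F[g](ω) = \frac{\sqrt{17} i \sqrt{\pi} \left(- e^{\frac{24 \omega}{17}} + e^{\frac{240}{17}}\right) e^{- \frac{\omega^{2}}{17} + \frac{8 \omega}{17} - \frac{256}{17}}}{17}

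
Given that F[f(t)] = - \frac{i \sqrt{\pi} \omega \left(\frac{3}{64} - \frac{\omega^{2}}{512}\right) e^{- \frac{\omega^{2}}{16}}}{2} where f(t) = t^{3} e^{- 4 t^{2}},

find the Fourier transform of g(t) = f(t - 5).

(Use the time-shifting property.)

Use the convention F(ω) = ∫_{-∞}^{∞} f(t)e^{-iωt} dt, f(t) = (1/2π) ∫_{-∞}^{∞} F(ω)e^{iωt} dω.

F[g](ω) = \frac{i \sqrt{\pi} \omega \left(\omega^{2} - 24\right) e^{- \frac{\omega \left(\omega + 80 i\right)}{16}}}{1024}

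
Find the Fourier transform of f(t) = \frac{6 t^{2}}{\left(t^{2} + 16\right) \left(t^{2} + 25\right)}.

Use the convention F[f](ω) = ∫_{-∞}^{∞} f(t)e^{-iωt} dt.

F(ω) = \frac{2 \pi \left(5 - 4 e^{\left|{\omega}\right|}\right) e^{- 5 \left|{\omega}\right|}}{3}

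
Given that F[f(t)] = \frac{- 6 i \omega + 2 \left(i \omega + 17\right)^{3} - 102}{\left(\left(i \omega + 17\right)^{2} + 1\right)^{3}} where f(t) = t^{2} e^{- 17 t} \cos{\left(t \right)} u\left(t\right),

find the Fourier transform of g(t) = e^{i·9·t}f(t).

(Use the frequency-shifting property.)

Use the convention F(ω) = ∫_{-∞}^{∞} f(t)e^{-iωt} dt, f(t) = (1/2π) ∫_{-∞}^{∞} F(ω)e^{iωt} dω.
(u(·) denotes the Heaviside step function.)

F[g](ω) = \frac{2 \left(3 i \left(9 - \omega\right) + \left(i \left(\omega - 9\right) + 17\right)^{3} - 51\right)}{\left(\left(i \left(\omega - 9\right) + 17\right)^{2} + 1\right)^{3}}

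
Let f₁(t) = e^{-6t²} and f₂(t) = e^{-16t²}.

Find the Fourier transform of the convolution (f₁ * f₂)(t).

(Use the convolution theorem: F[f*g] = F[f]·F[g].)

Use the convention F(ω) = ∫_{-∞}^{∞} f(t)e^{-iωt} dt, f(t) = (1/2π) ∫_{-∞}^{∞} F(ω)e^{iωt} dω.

F[f₁*f₂](ω) = \frac{\sqrt{6} \pi e^{- \frac{11 \omega^{2}}{192}}}{24}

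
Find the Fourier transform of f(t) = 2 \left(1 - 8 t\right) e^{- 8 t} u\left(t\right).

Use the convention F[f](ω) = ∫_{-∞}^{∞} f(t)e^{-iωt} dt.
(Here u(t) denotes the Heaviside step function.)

F(ω) = \frac{2 i \omega}{- \omega^{2} + 16 i \omega + 64}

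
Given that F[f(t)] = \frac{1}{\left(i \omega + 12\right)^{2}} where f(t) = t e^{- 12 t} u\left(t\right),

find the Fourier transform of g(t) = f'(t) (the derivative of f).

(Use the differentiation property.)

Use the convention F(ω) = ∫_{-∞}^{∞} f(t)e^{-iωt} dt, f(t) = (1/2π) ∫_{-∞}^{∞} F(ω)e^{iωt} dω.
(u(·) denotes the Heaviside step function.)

F[g](ω) = \frac{i \omega}{\left(i \omega + 12\right)^{2}}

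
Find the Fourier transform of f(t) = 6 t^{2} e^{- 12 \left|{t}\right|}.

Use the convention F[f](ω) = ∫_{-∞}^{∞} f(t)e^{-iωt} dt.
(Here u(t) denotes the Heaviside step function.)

F(ω) = \frac{864 \left(48 - \omega^{2}\right)}{\left(\omega^{2} + 144\right)^{3}}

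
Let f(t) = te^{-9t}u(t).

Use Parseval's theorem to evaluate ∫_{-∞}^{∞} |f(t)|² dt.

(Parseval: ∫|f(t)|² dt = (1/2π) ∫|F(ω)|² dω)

∫|f(t)|² dt = \frac{1}{2916}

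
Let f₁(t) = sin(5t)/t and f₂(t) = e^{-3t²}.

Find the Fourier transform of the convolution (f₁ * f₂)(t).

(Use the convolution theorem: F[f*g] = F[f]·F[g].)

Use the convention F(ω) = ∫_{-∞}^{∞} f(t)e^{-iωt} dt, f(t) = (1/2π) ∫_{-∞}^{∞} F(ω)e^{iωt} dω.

F[f₁*f₂](ω) = \begin{cases} \frac{\sqrt{3} \pi^{\frac{3}{2}} e^{- \frac{\omega^{2}}{12}}}{3} & \text{for}\: \omega > -5 \wedge \omega < 5 \\0 & \text{otherwise} \end{cases}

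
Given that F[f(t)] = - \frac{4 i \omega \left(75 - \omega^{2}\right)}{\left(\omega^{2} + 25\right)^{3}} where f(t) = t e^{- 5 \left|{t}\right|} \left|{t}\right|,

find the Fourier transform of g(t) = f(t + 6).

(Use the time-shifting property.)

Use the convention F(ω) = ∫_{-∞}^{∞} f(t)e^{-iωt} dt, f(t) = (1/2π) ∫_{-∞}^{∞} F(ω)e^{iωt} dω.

F[g](ω) = \frac{4 i \omega \left(\omega^{2} - 75\right) e^{6 i \omega}}{\left(\omega^{2} + 25\right)^{3}}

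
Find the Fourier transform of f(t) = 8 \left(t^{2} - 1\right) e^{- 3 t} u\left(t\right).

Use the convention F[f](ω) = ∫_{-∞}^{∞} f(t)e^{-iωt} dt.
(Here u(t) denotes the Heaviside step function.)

F(ω) = \frac{8 \left(2 i \omega - \left(i \omega + 3\right)^{3} + 6\right)}{\left(i \omega + 3\right)^{4}}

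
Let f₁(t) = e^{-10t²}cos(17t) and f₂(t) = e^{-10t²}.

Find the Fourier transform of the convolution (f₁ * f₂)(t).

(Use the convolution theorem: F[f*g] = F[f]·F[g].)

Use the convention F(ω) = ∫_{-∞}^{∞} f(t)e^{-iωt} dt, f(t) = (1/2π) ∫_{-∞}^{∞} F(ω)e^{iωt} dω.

F[f₁*f₂](ω) = \frac{\pi \left(e^{\frac{17 \omega}{10}} + 1\right) e^{- \frac{\omega^{2}}{20} - \frac{17 \omega}{20} - \frac{289}{40}}}{20}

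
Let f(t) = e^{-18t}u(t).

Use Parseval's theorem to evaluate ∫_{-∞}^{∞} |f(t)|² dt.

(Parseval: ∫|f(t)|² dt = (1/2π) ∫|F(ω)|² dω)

∫|f(t)|² dt = \frac{1}{36}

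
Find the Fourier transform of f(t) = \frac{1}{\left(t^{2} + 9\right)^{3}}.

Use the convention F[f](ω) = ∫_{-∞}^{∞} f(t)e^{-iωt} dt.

F(ω) = \frac{\pi \left(3 \omega^{2} + 3 \left|{\omega}\right| + 1\right) e^{- 3 \left|{\omega}\right|}}{648}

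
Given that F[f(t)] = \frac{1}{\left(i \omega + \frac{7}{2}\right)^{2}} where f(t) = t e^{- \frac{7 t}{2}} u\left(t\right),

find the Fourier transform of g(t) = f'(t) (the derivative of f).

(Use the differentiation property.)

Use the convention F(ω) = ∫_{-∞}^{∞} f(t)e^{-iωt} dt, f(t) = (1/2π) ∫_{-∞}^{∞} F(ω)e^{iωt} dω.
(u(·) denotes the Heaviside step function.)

F[g](ω) = \frac{4 i \omega}{\left(2 i \omega + 7\right)^{2}}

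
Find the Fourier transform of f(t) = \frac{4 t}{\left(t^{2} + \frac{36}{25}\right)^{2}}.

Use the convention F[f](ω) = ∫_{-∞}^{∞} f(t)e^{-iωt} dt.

F(ω) = - \frac{5 i \pi \omega e^{- \frac{6 \left|{\omega}\right|}{5}}}{3}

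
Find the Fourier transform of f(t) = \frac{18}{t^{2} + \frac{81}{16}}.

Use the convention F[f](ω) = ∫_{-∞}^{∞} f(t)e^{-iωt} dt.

F(ω) = 8 \pi e^{- \frac{9 \left|{\omega}\right|}{4}}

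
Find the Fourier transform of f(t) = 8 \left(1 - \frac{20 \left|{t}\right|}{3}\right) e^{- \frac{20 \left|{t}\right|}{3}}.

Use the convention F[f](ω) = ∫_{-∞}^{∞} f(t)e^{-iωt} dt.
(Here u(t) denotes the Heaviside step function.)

F(ω) = \frac{17280 \omega^{2}}{\left(9 \omega^{2} + 400\right)^{2}}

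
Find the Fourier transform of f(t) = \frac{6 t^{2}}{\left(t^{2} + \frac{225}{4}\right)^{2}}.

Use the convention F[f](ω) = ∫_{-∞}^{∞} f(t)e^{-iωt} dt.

F(ω) = \frac{\pi \left(2 - 15 \left|{\omega}\right|\right) e^{- \frac{15 \left|{\omega}\right|}{2}}}{5}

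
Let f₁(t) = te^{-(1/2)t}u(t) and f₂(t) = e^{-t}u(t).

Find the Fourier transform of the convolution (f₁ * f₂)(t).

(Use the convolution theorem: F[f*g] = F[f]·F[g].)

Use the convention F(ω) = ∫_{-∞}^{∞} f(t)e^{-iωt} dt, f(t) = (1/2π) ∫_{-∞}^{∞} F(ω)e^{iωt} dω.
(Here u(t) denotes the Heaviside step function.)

F[f₁*f₂](ω) = \frac{4}{\left(i \omega + 1\right) \left(2 i \omega + 1\right)^{2}}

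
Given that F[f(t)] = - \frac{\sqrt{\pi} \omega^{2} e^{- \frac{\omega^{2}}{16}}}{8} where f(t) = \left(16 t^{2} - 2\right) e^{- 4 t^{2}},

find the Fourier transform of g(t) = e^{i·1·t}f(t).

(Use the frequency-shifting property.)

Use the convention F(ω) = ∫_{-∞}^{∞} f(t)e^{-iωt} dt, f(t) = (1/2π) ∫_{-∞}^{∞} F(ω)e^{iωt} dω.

F[g](ω) = - \frac{\sqrt{\pi} \left(\omega - 1\right)^{2} e^{- \frac{\left(\omega - 1\right)^{2}}{16}}}{8}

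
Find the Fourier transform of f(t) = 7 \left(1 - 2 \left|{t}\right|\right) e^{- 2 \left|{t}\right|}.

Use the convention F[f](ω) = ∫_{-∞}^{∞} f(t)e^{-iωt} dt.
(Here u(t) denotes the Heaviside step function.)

F(ω) = \frac{56 \omega^{2}}{\left(\omega^{2} + 4\right)^{2}}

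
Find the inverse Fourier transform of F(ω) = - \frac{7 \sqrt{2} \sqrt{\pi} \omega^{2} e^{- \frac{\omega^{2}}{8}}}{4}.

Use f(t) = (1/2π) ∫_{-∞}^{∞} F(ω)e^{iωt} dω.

f(t) = 7 \left(8 t^{2} - 2\right) e^{- 2 t^{2}}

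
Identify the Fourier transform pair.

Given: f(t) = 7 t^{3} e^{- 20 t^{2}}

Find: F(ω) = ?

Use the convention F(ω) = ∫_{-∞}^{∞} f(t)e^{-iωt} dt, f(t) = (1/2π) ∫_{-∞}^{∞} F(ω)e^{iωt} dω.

F(ω) = \frac{7 \sqrt{5} i \sqrt{\pi} \omega \left(\omega^{2} - 120\right) e^{- \frac{\omega^{2}}{80}}}{640000}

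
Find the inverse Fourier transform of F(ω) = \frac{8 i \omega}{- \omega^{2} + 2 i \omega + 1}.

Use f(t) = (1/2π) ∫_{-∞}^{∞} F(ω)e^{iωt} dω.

f(t) = 8 \left(1 - t\right) e^{- t} u\left(t\right)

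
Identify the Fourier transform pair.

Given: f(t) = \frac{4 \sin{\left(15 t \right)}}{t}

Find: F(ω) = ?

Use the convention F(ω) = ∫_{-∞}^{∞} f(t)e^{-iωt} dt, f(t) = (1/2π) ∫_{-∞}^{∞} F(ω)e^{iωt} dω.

F(ω) = \begin{cases} 4 \pi & \text{for}\: \omega > -15 \wedge \omega < 15 \\0 & \text{otherwise} \end{cases}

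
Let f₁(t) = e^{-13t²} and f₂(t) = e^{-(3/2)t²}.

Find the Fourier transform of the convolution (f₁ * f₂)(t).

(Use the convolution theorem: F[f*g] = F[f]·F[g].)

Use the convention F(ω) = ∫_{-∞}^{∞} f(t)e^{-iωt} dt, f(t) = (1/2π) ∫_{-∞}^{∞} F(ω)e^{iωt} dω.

F[f₁*f₂](ω) = \frac{\sqrt{78} \pi e^{- \frac{29 \omega^{2}}{156}}}{39}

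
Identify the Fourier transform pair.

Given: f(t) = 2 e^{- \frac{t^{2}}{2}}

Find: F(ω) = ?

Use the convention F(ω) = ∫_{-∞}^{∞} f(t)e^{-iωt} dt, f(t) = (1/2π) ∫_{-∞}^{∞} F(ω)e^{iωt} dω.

F(ω) = 2 \sqrt{2} \sqrt{\pi} e^{- \frac{\omega^{2}}{2}}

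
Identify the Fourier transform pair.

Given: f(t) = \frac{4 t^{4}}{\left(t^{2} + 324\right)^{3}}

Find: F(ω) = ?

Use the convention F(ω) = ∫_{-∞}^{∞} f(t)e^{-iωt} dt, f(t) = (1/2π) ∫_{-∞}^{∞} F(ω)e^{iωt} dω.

F(ω) = \frac{\pi \left(108 \omega^{2} - 30 \left|{\omega}\right| + 1\right) e^{- 18 \left|{\omega}\right|}}{12}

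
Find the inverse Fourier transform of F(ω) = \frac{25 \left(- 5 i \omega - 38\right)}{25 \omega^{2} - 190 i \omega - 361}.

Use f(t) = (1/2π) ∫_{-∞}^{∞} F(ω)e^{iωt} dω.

f(t) = 5 \left(\frac{19 t}{5} + 1\right) e^{- \frac{19 t}{5}} u\left(t\right)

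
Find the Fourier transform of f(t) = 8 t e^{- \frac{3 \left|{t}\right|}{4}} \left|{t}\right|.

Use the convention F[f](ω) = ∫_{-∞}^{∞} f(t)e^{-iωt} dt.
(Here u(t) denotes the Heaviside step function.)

F(ω) = \frac{8192 i \omega \left(16 \omega^{2} - 27\right)}{\left(16 \omega^{2} + 9\right)^{3}}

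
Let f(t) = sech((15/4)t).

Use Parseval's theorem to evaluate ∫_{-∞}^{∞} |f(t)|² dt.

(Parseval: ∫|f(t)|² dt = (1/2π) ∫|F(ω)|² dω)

∫|f(t)|² dt = \frac{8}{15}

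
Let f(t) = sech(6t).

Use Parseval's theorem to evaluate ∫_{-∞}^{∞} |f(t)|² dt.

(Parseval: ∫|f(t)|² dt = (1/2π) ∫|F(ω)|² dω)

∫|f(t)|² dt = \frac{1}{3}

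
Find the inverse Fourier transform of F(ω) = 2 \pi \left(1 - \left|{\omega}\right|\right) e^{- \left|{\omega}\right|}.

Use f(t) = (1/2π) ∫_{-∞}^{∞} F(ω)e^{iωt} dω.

f(t) = \frac{4 t^{2}}{\left(t^{2} + 1\right)^{2}}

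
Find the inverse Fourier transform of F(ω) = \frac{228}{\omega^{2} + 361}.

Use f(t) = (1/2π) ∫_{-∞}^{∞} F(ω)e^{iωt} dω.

f(t) = 6 e^{- 19 \left|{t}\right|}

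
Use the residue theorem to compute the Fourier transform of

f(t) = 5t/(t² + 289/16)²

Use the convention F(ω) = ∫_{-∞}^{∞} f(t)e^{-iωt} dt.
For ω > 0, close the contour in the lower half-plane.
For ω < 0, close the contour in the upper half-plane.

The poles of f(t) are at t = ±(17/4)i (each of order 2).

Let g(z) = f(z)e^{-iωz}; for large |z| the factor e^{-iωz} decays in the lower half-plane when ω > 0 and in the upper half-plane when ω < 0.

Case ω > 0 (lower half-plane, clockwise contour ⇒ F(ω) = -2πi·ΣRes):
  Res_{z = - \frac{17 i}{4}} g(z) = \frac{5 \omega e^{- \frac{17 \omega}{4}}}{17} (pole of order 2)
  F(ω) = -2πi·ΣRes = - \frac{10 i \pi \omega e^{- \frac{17 \omega}{4}}}{17}

Case ω < 0 (upper half-plane, counterclockwise contour ⇒ F(ω) = +2πi·ΣRes):
  Res_{z = \frac{17 i}{4}} g(z) = - \frac{5 \omega e^{\frac{17 \omega}{4}}}{17} (pole of order 2)
  F(ω) = 2πi·ΣRes = - \frac{10 i \pi \omega e^{\frac{17 \omega}{4}}}{17}

Both cases combine into a single formula in |ω|:

F(ω) = - \frac{10 i \pi \omega e^{- \frac{17 \left|{\omega}\right|}{4}}}{17}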